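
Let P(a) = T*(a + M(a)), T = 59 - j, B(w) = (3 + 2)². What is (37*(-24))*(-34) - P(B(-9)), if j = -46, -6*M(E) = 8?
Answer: 27707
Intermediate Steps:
M(E) = -4/3 (M(E) = -⅙*8 = -4/3)
B(w) = 25 (B(w) = 5² = 25)
T = 105 (T = 59 - 1*(-46) = 59 + 46 = 105)
P(a) = -140 + 105*a (P(a) = 105*(a - 4/3) = 105*(-4/3 + a) = -140 + 105*a)
(37*(-24))*(-34) - P(B(-9)) = (37*(-24))*(-34) - (-140 + 105*25) = -888*(-34) - (-140 + 2625) = 30192 - 1*2485 = 30192 - 2485 = 27707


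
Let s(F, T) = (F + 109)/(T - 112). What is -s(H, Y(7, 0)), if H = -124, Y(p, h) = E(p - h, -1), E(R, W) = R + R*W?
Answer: -15/112 ≈ -0.13393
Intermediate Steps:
Y(p, h) = 0 (Y(p, h) = (p - h)*(1 - 1) = (p - h)*0 = 0)
s(F, T) = (109 + F)/(-112 + T)
-s(H, Y(7, 0)) = -(109 - 124)/(-112 + 0) = -(-15)/(-112) = -(-1)*(-15)/112 = -1*15/112 = -15/112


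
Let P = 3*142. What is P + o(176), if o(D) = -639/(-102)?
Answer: 14697/34 ≈ 432.26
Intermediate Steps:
P = 426
o(D) = 213/34 (o(D) = -639*(-1/102) = 213/34)
P + o(176) = 426 + 213/34 = 14697/34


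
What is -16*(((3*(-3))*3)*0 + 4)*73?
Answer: -4672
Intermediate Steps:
-16*(((3*(-3))*3)*0 + 4)*73 = -16*(-9*3*0 + 4)*73 = -16*(-27*0 + 4)*73 = -16*(0 + 4)*73 = -16*4*73 = -64*73 = -4672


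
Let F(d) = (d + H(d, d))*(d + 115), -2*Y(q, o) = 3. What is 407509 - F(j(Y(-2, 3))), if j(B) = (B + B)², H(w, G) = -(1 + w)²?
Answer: 418793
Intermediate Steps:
Y(q, o) = -3/2 (Y(q, o) = -½*3 = -3/2)
j(B) = 4*B² (j(B) = (2*B)² = 4*B²)
F(d) = (115 + d)*(d - (1 + d)²) (F(d) = (d - (1 + d)²)*(d + 115) = (d - (1 + d)²)*(115 + d) = (115 + d)*(d - (1 + d)²))
407509 - F(j(Y(-2, 3))) = 407509 - (-115 - (4*(-3/2)²)³ - 464*(-3/2)² - 116*(4*(-3/2)²)²) = 407509 - (-115 - (4*(9/4))³ - 464*9/4 - 116*(4*(9/4))²) = 407509 - (-115 - 1*9³ - 116*9 - 116*9²) = 407509 - (-115 - 1*729 - 1044 - 116*81) = 407509 - (-115 - 729 - 1044 - 9396) = 407509 - 1*(-11284) = 407509 + 11284 = 418793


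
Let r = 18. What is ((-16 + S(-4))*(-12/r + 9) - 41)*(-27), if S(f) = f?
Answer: 5607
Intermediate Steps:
((-16 + S(-4))*(-12/r + 9) - 41)*(-27) = ((-16 - 4)*(-12/18 + 9) - 41)*(-27) = (-20*(-12*1/18 + 9) - 41)*(-27) = (-20*(-⅔ + 9) - 41)*(-27) = (-20*25/3 - 41)*(-27) = (-500/3 - 41)*(-27) = -623/3*(-27) = 5607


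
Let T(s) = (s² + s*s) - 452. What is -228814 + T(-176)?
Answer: -167314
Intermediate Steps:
T(s) = -452 + 2*s² (T(s) = (s² + s²) - 452 = 2*s² - 452 = -452 + 2*s²)
-228814 + T(-176) = -228814 + (-452 + 2*(-176)²) = -228814 + (-452 + 2*30976) = -228814 + (-452 + 61952) = -228814 + 61500 = -167314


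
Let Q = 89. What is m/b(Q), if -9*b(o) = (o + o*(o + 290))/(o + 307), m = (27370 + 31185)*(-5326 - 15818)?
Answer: 220627089144/1691 ≈ 1.3047e+8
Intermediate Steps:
m = -1238086920 (m = 58555*(-21144) = -1238086920)
b(o) = -(o + o*(290 + o))/(9*(307 + o)) (b(o) = -(o + o*(o + 290))/(9*(o + 307)) = -(o + o*(290 + o))/(9*(307 + o)))
m/b(Q) = -1238086920*(-(2763 + 9*89)/(89*(291 + 89))) = -1238086920/((-1*89*380/(2763 + 801))) = -1238086920/((-1*89*380/3564)) = -1238086920/((-1*89*1/3564*380)) = -1238086920/(-8455/891) = -1238086920*(-891/8455) = 220627089144/1691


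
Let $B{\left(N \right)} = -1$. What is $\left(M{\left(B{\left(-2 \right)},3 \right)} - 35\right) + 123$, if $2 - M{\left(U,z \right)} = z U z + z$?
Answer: $96$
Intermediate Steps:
$M{\left(U,z \right)} = 2 - z - U z^{2}$ ($M{\left(U,z \right)} = 2 - \left(z U z + z\right) = 2 - \left(U z z + z\right) = 2 - \left(U z^{2} + z\right) = 2 - \left(z + U z^{2}\right) = 2 - z - U z^{2}$)
$\left(M{\left(B{\left(-2 \right)},3 \right)} - 35\right) + 123 = \left(\left(2 - 3 - - 3^{2}\right) - 35\right) + 123 = \left(\left(2 - 3 - \left(-1\right) 9\right) - 35\right) + 123 = \left(\left(2 - 3 + 9\right) - 35\right) + 123 = \left(8 - 35\right) + 123 = -27 + 123 = 96$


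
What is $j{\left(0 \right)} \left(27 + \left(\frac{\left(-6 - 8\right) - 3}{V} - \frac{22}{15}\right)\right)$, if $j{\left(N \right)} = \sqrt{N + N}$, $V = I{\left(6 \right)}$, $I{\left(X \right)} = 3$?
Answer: $0$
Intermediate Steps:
$V = 3$
$j{\left(N \right)} = \sqrt{2} \sqrt{N}$ ($j{\left(N \right)} = \sqrt{2 N} = \sqrt{2} \sqrt{N}$)
$j{\left(0 \right)} \left(27 + \left(\frac{\left(-6 - 8\right) - 3}{V} - \frac{22}{15}\right)\right) = \sqrt{2} \sqrt{0} \left(27 + \left(\frac{\left(-6 - 8\right) - 3}{3} - \frac{22}{15}\right)\right) = \sqrt{2} \cdot 0 \left(27 + \left(\left(-14 - 3\right) \frac{1}{3} - \frac{22}{15}\right)\right) = 0 \left(27 - \frac{107}{15}\right) = 0 \cdot \frac{298}{15} = 0$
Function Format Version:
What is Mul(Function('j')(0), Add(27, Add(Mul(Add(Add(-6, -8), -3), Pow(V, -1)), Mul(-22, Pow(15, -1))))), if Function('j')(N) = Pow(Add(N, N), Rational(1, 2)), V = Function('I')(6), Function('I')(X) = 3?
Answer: 0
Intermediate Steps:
V = 3
Function('j')(N) = Mul(Pow(2, Rational(1, 2)), Pow(N, Rational(1, 2))) (Function('j')(N) = Pow(Mul(2, N), Rational(1, 2)) = Mul(Pow(2, Rational(1, 2)), Pow(N, Rational(1, 2))))
Mul(Function('j')(0), Add(27, Add(Mul(Add(Add(-6, -8), -3), Pow(V, -1)), Mul(-22, Pow(15, -1))))) = Mul(Mul(Pow(2, Rational(1, 2)), Pow(0, Rational(1, 2))), Add(27, Add(Mul(Add(Add(-6, -8), -3), Pow(3, -1)), Mul(-22, Pow(15, -1))))) = Mul(Mul(Pow(2, Rational(1, 2)), 0), Add(27, Add(Mul(Add(-14, -3), Rational(1, 3)), Mul(-22, Rational(1, 15))))) = Mul(0, Add(27, Add(Mul(-17, Rational(1, 3)), Rational(-22, 15)))) = Mul(0, Add(27, Add(Rational(-17, 3), Rational(-22, 15)))) = Mul(0, Add(27, Rational(-107, 15))) = Mul(0, Rational(298, 15)) = 0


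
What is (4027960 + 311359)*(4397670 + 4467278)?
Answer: 38467837290412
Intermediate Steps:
(4027960 + 311359)*(4397670 + 4467278) = 4339319*8864948 = 38467837290412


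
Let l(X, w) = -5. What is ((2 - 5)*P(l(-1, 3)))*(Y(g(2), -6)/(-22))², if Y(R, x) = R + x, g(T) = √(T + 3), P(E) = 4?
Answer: -123/121 + 36*√5/121 ≈ -0.35125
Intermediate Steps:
g(T) = √(3 + T)
((2 - 5)*P(l(-1, 3)))*(Y(g(2), -6)/(-22))² = ((2 - 5)*4)*((√(3 + 2) - 6)/(-22))² = (-3*4)*((√5 - 6)*(-1/22))² = -12*(-6 + √5)²/484 = -12*(3/11 - √5/22)²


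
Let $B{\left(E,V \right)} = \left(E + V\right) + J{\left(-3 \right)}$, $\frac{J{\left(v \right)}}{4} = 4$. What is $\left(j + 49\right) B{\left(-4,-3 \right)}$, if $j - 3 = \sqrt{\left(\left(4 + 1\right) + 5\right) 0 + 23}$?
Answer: $468 + 9 \sqrt{23} \approx 511.16$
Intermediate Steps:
$J{\left(v \right)} = 16$ ($J{\left(v \right)} = 4 \cdot 4 = 16$)
$j = 3 + \sqrt{23}$ ($j = 3 + \sqrt{\left(\left(4 + 1\right) + 5\right) 0 + 23} = 3 + \sqrt{\left(5 + 5\right) 0 + 23} = 3 + \sqrt{10 \cdot 0 + 23} = 3 + \sqrt{0 + 23} = 3 + \sqrt{23} \approx 7.7958$)
$B{\left(E,V \right)} = 16 + E + V$ ($B{\left(E,V \right)} = \left(E + V\right) + 16 = 16 + E + V$)
$\left(j + 49\right) B{\left(-4,-3 \right)} = \left(\left(3 + \sqrt{23}\right) + 49\right) \left(16 - 4 - 3\right) = \left(52 + \sqrt{23}\right) 9 = 468 + 9 \sqrt{23}$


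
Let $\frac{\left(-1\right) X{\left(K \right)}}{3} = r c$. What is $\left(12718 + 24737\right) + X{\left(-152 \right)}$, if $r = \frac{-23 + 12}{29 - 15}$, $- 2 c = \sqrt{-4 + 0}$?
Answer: $37455 - \frac{33 i}{14} \approx 37455.0 - 2.3571 i$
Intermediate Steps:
$c = - i$ ($c = - \frac{\sqrt{-4 + 0}}{2} = - \frac{\sqrt{-4}}{2} = - \frac{2 i}{2} = - i \approx - 1.0 i$)
$r = - \frac{11}{14} \approx -0.78571$
$X{\left(K \right)} = - \frac{33 i}{14}$ ($X{\left(K \right)} = - 3 \left(- \frac{11 \left(- i\right)}{14}\right) = - 3 \frac{11 i}{14} = - \frac{33 i}{14}$)
$\left(12718 + 24737\right) + X{\left(-152 \right)} = \left(12718 + 24737\right) - \frac{33 i}{14} = 37455 - \frac{33 i}{14}$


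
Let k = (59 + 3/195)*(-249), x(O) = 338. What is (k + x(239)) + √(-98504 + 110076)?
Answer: -933194/65 + 2*√2893 ≈ -14249.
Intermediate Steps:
k = -955164/65 (k = (59 + 3*(1/195))*(-249) = (59 + 1/65)*(-249) = (3836/65)*(-249) = -955164/65 ≈ -14695.)
(k + x(239)) + √(-98504 + 110076) = (-955164/65 + 338) + √(-98504 + 110076) = -933194/65 + √11572 = -933194/65 + 2*√2893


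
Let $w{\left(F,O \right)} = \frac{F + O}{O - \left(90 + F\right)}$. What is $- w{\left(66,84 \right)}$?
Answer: $\frac{25}{12} \approx 2.0833$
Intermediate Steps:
$w{\left(F,O \right)} = \frac{F + O}{-90 + O - F}$
$- w{\left(66,84 \right)} = - \frac{\left(-1\right) 66 - 84}{90 + 66 - 84} = - \frac{-66 - 84}{90 + 66 - 84} = - \frac{-150}{72} = \left(-1\right) \left(- \frac{25}{12}\right) = \frac{25}{12}$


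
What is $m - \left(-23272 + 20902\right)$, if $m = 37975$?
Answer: $40345$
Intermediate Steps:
$m - \left(-23272 + 20902\right) = 37975 - \left(-23272 + 20902\right) = 37975 - -2370 = 37975 + 2370 = 40345$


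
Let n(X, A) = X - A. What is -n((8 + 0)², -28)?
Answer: -92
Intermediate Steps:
-n((8 + 0)², -28) = -((8 + 0)² - 1*(-28)) = -(8² + 28) = -(64 + 28) = -1*92 = -92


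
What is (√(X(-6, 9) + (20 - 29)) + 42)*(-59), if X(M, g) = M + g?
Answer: -2478 - 59*I*√6 ≈ -2478.0 - 144.52*I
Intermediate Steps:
(√(X(-6, 9) + (20 - 29)) + 42)*(-59) = (√((-6 + 9) + (20 - 29)) + 42)*(-59) = (√(3 - 9) + 42)*(-59) = (√(-6) + 42)*(-59) = (I*√6 + 42)*(-59) = (42 + I*√6)*(-59) = -2478 - 59*I*√6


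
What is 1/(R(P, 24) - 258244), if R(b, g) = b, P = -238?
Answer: -1/258482 ≈ -3.8687e-6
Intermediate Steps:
1/(R(P, 24) - 258244) = 1/(-238 - 258244) = 1/(-258482) = -1/258482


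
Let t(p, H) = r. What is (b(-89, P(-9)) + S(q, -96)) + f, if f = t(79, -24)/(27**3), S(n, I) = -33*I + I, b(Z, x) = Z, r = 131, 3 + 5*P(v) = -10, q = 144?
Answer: 58714520/19683 ≈ 2983.0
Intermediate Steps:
P(v) = -13/5 (P(v) = -3/5 + (1/5)*(-10) = -3/5 - 2 = -13/5)
t(p, H) = 131
S(n, I) = -32*I
f = 131/19683 (f = 131/(27**3) = 131/19683 ≈ 0.0066555)
(b(-89, P(-9)) + S(q, -96)) + f = (-89 - 32*(-96)) + 131/19683 = (-89 + 3072) + 131/19683 = 2983 + 131/19683 = 58714520/19683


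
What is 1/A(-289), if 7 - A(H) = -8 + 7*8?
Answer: -1/41 ≈ -0.024390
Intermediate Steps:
A(H) = -41 (A(H) = 7 - (-8 + 7*8) = 7 - (-8 + 56) = 7 - 1*48 = 7 - 48 = -41)
1/A(-289) = 1/(-41) = -1/41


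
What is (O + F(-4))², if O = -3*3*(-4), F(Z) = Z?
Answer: 1024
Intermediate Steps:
O = 36 (O = -9*(-4) = 36)
(O + F(-4))² = (36 - 4)² = 32² = 1024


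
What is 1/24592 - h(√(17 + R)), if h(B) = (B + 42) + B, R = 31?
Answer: -1032863/24592 - 8*√3 ≈ -55.856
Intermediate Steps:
h(B) = 42 + 2*B (h(B) = (42 + B) + B = 42 + 2*B)
1/24592 - h(√(17 + R)) = 1/24592 - (42 + 2*√(17 + 31)) = 1/24592 - (42 + 2*√48) = 1/24592 - (42 + 2*(4*√3)) = 1/24592 - (42 + 8*√3) = 1/24592 + (-42 - 8*√3) = -1032863/24592 - 8*√3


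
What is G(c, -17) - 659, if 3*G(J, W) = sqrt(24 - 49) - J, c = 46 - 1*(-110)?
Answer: -711 + 5*I/3 ≈ -711.0 + 1.6667*I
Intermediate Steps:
c = 156 (c = 46 + 110 = 156)
G(J, W) = -J/3 + 5*I/3 (G(J, W) = (sqrt(24 - 49) - J)/3 = (sqrt(-25) - J)/3 = (5*I - J)/3 = (-J + 5*I)/3 = -J/3 + 5*I/3)
G(c, -17) - 659 = (-1/3*156 + 5*I/3) - 659 = (-52 + 5*I/3) - 659 = -711 + 5*I/3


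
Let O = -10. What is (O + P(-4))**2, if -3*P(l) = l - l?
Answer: 100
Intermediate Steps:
P(l) = 0 (P(l) = -(l - l)/3 = -1/3*0 = 0)
(O + P(-4))**2 = (-10 + 0)**2 = (-10)**2 = 100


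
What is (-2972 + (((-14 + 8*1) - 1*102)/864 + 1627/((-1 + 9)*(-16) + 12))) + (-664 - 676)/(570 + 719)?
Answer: -893313323/299048 ≈ -2987.2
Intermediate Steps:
(-2972 + (((-14 + 8*1) - 1*102)/864 + 1627/((-1 + 9)*(-16) + 12))) + (-664 - 676)/(570 + 719) = (-2972 + (((-14 + 8) - 102)*(1/864) + 1627/(8*(-16) + 12))) - 1340/1289 = (-2972 + ((-6 - 102)*(1/864) + 1627/(-128 + 12))) - 1340*1/1289 = (-2972 + (-108*1/864 + 1627/(-116))) - 1340/1289 = (-2972 + (-⅛ + 1627*(-1/116))) - 1340/1289 = (-2972 + (-⅛ - 1627/116)) - 1340/1289 = (-2972 - 3283/232) - 1340/1289 = -692787/232 - 1340/1289 = -893313323/299048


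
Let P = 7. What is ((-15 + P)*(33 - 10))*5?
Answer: -920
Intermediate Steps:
((-15 + P)*(33 - 10))*5 = ((-15 + 7)*(33 - 10))*5 = -8*23*5 = -184*5 = -920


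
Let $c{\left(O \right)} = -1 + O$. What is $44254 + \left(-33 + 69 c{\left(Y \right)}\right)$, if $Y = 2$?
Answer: $44290$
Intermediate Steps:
$44254 + \left(-33 + 69 c{\left(Y \right)}\right) = 44254 - \left(33 - 69 \left(-1 + 2\right)\right) = 44254 + \left(-33 + 69 \cdot 1\right) = 44254 + \left(-33 + 69\right) = 44254 + 36 = 44290$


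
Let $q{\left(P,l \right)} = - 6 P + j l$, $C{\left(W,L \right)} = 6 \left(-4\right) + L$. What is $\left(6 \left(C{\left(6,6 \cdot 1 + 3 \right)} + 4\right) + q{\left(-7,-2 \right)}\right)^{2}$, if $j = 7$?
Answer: $1444$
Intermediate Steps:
$C{\left(W,L \right)} = -24 + L$
$q{\left(P,l \right)} = - 6 P + 7 l$
$\left(6 \left(C{\left(6,6 \cdot 1 + 3 \right)} + 4\right) + q{\left(-7,-2 \right)}\right)^{2} = \left(6 \left(\left(-24 + \left(6 \cdot 1 + 3\right)\right) + 4\right) + \left(\left(-6\right) \left(-7\right) + 7 \left(-2\right)\right)\right)^{2} = \left(6 \left(\left(-24 + \left(6 + 3\right)\right) + 4\right) + \left(42 - 14\right)\right)^{2} = \left(6 \left(\left(-24 + 9\right) + 4\right) + 28\right)^{2} = \left(6 \left(-15 + 4\right) + 28\right)^{2} = \left(6 \left(-11\right) + 28\right)^{2} = \left(-66 + 28\right)^{2} = \left(-38\right)^{2} = 1444$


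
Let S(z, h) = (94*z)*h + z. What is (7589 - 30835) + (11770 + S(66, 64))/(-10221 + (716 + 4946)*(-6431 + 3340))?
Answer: -407071877790/17511463 ≈ -23246.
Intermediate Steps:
S(z, h) = z + 94*h*z (S(z, h) = 94*h*z + z = z + 94*h*z)
(7589 - 30835) + (11770 + S(66, 64))/(-10221 + (716 + 4946)*(-6431 + 3340)) = (7589 - 30835) + (11770 + 66*(1 + 94*64))/(-10221 + (716 + 4946)*(-6431 + 3340)) = -23246 + (11770 + 66*(1 + 6016))/(-10221 + 5662*(-3091)) = -23246 + (11770 + 66*6017)/(-10221 - 17501242) = -23246 + (11770 + 397122)/(-17511463) = -23246 + 408892*(-1/17511463) = -23246 - 408892/17511463 = -407071877790/17511463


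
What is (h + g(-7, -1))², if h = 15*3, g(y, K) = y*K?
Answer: 2704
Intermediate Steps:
g(y, K) = K*y
h = 45
(h + g(-7, -1))² = (45 - 1*(-7))² = (45 + 7)² = 52² = 2704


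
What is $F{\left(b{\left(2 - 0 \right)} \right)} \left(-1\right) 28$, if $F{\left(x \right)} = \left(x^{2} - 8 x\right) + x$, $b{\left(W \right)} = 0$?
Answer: $0$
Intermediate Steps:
$F{\left(x \right)} = x^{2} - 7 x$
$F{\left(b{\left(2 - 0 \right)} \right)} \left(-1\right) 28 = 0 \left(-7 + 0\right) \left(-1\right) 28 = 0 \left(-7\right) \left(-1\right) 28 = 0 \left(-1\right) 28 = 0 \cdot 28 = 0$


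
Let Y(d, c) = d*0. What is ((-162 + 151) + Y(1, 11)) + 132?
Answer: 121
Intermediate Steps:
Y(d, c) = 0
((-162 + 151) + Y(1, 11)) + 132 = ((-162 + 151) + 0) + 132 = (-11 + 0) + 132 = -11 + 132 = 121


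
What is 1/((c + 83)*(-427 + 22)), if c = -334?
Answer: 1/101655 ≈ 9.8372e-6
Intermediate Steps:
1/((c + 83)*(-427 + 22)) = 1/((-334 + 83)*(-427 + 22)) = 1/(-251*(-405)) = 1/101655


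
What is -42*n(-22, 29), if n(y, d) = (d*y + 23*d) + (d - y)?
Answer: -3360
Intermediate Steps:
n(y, d) = -y + 24*d + d*y (n(y, d) = (23*d + d*y) + (d - y) = -y + 24*d + d*y)
-42*n(-22, 29) = -42*(-1*(-22) + 24*29 + 29*(-22)) = -42*(22 + 696 - 638) = -42*80 = -3360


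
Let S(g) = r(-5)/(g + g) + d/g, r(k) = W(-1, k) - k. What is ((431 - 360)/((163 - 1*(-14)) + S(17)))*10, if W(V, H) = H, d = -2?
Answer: 12070/3007 ≈ 4.0140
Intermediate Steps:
r(k) = 0 (r(k) = k - k = 0)
S(g) = -2/g (S(g) = 0/(g + g) - 2/g = 0/((2*g)) - 2/g = 0*(1/(2*g)) - 2/g = 0 - 2/g = -2/g)
((431 - 360)/((163 - 1*(-14)) + S(17)))*10 = ((431 - 360)/((163 - 1*(-14)) - 2/17))*10 = (71/((163 + 14) - 2*1/17))*10 = (71/(177 - 2/17))*10 = (71/(3007/17))*10 = (71*(17/3007))*10 = (1207/3007)*10 = 12070/3007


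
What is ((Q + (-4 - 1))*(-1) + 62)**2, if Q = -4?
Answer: 5041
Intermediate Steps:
((Q + (-4 - 1))*(-1) + 62)**2 = ((-4 + (-4 - 1))*(-1) + 62)**2 = ((-4 - 5)*(-1) + 62)**2 = (-9*(-1) + 62)**2 = (9 + 62)**2 = 71**2 = 5041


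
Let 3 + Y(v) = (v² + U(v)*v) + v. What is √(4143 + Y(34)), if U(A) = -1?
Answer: 4*√331 ≈ 72.774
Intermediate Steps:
Y(v) = -3 + v² (Y(v) = -3 + ((v² - v) + v) = -3 + v²)
√(4143 + Y(34)) = √(4143 + (-3 + 34²)) = √(4143 + (-3 + 1156)) = √(4143 + 1153) = √5296 = 4*√331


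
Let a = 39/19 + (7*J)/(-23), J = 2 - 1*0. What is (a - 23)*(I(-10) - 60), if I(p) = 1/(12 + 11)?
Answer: 12990180/10051 ≈ 1292.4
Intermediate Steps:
I(p) = 1/23
J = 2 (J = 2 + 0 = 2)
a = 631/437 (a = 39/19 + (7*2)/(-23) = 39*(1/19) + 14*(-1/23) = 39/19 - 14/23 = 631/437 ≈ 1.4439)
(a - 23)*(I(-10) - 60) = (631/437 - 23)*(1/23 - 60) = -9420/437*(-1379/23) = 12990180/10051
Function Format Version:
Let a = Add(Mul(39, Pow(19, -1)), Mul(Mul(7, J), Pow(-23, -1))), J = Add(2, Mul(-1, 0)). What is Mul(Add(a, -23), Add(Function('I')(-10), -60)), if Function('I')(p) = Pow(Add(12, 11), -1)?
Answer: Rational(12990180, 10051) ≈ 1292.4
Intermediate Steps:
Function('I')(p) = Rational(1, 23) (Function('I')(p) = Pow(23, -1) = Rational(1, 23))
J = 2 (J = Add(2, 0) = 2)
a = Rational(631, 437) (a = Add(Mul(39, Pow(19, -1)), Mul(Mul(7, 2), Pow(-23, -1))) = Add(Mul(39, Rational(1, 19)), Mul(14, Rational(-1, 23))) = Add(Rational(39, 19), Rational(-14, 23)) = Rational(631, 437) ≈ 1.4439)
Mul(Add(a, -23), Add(Function('I')(-10), -60)) = Mul(Add(Rational(631, 437), -23), Add(Rational(1, 23), -60)) = Mul(Rational(-9420, 437), Rational(-1379, 23)) = Rational(12990180, 10051)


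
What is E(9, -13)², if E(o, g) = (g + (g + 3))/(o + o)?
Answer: 529/324 ≈ 1.6327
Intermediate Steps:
E(o, g) = (3 + 2*g)/(2*o) (E(o, g) = (g + (3 + g))/((2*o)) = (3 + 2*g)*(1/(2*o)) = (3 + 2*g)/(2*o))
E(9, -13)² = ((3/2 - 13)/9)² = ((⅑)*(-23/2))² = (-23/18)² = 529/324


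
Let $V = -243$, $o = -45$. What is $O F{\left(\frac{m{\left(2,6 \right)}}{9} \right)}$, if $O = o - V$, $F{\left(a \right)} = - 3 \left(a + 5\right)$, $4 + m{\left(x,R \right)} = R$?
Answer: $-3102$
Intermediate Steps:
$m{\left(x,R \right)} = -4 + R$
$F{\left(a \right)} = -15 - 3 a$ ($F{\left(a \right)} = - 3 \left(5 + a\right) = -15 - 3 a$)
$O = 198$ ($O = -45 - -243 = -45 + 243 = 198$)
$O F{\left(\frac{m{\left(2,6 \right)}}{9} \right)} = 198 \left(-15 - 3 \frac{-4 + 6}{9}\right) = 198 \left(-15 - 3 \cdot 2 \cdot \frac{1}{9}\right) = 198 \left(-15 - \frac{2}{3}\right) = 198 \left(- \frac{47}{3}\right) = -3102$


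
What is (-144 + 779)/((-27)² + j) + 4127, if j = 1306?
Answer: 1679816/407 ≈ 4127.3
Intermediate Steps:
(-144 + 779)/((-27)² + j) + 4127 = (-144 + 779)/((-27)² + 1306) + 4127 = 635/(729 + 1306) + 4127 = 635/2035 + 4127 = 635*(1/2035) + 4127 = 127/407 + 4127 = 1679816/407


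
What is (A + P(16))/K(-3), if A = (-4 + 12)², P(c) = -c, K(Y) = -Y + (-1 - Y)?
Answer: 48/5 ≈ 9.6000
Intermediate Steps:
K(Y) = -1 - 2*Y
A = 64 (A = 8² = 64)
(A + P(16))/K(-3) = (64 - 1*16)/(-1 - 2*(-3)) = (64 - 16)/(-1 + 6) = 48/5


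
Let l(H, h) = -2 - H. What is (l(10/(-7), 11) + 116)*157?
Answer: 126856/7 ≈ 18122.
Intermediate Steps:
(l(10/(-7), 11) + 116)*157 = ((-2 - 10/(-7)) + 116)*157 = ((-2 - 10*(-1)/7) + 116)*157 = ((-2 - 1*(-10/7)) + 116)*157 = ((-2 + 10/7) + 116)*157 = (-4/7 + 116)*157 = (808/7)*157 = 126856/7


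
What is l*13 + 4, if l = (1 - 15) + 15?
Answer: 17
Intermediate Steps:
l = 1 (l = -14 + 15 = 1)
l*13 + 4 = 1*13 + 4 = 13 + 4 = 17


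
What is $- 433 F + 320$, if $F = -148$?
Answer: $64404$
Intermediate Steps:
$- 433 F + 320 = \left(-433\right) \left(-148\right) + 320 = 64084 + 320 = 64404$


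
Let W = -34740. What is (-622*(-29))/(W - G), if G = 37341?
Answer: -18038/72081 ≈ -0.25025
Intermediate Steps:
(-622*(-29))/(W - G) = (-622*(-29))/(-34740 - 1*37341) = 18038/(-34740 - 37341) = 18038/(-72081) = 18038*(-1/72081) = -18038/72081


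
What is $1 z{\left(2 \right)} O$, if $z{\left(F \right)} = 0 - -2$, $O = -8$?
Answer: $-16$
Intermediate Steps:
$z{\left(F \right)} = 2$ ($z{\left(F \right)} = 0 + 2 = 2$)
$1 z{\left(2 \right)} O = 1 \cdot 2 \left(-8\right) = 2 \left(-8\right) = -16$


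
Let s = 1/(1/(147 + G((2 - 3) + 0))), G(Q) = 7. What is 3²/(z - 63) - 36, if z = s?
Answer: -3267/91 ≈ -35.901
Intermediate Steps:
s = 154 (s = 1/(1/(147 + 7)) = 1/(1/154) = 154)
z = 154
3²/(z - 63) - 36 = 3²/(154 - 63) - 36 = 9/91 - 36 = -3267/91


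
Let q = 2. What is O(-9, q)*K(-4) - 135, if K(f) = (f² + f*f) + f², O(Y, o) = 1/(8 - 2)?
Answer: -127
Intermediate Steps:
O(Y, o) = ⅙ (O(Y, o) = 1/6 = ⅙)
K(f) = 3*f² (K(f) = (f² + f²) + f² = 2*f² + f² = 3*f²)
O(-9, q)*K(-4) - 135 = (3*(-4)²)/6 - 135 = (3*16)/6 - 135 = (⅙)*48 - 135 = 8 - 135 = -127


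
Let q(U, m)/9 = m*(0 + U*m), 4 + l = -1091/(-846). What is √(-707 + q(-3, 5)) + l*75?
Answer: -57325/282 + I*√1382 ≈ -203.28 + 37.175*I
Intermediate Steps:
l = -2293/846 (l = -4 - 1091/(-846) = -4 - 1091*(-1/846) = -4 + 1091/846 = -2293/846 ≈ -2.7104)
q(U, m) = 9*U*m² (q(U, m) = 9*(m*(0 + U*m)) = 9*(m*(U*m)) = 9*(U*m²) = 9*U*m²)
√(-707 + q(-3, 5)) + l*75 = √(-707 + 9*(-3)*5²) - 2293/846*75 = √(-707 + 9*(-3)*25) - 57325/282 = √(-707 - 675) - 57325/282 = √(-1382) - 57325/282 = I*√1382 - 57325/282 = -57325/282 + I*√1382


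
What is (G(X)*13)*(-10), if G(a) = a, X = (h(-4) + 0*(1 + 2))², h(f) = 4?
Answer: -2080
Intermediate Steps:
X = 16 (X = (4 + 0*(1 + 2))² = (4 + 0*3)² = (4 + 0)² = 4² = 16)
(G(X)*13)*(-10) = (16*13)*(-10) = 208*(-10) = -2080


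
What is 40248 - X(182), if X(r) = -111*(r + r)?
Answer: 80652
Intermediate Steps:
X(r) = -222*r
40248 - X(182) = 40248 - (-222)*182 = 40248 - 1*(-40404) = 40248 + 40404 = 80652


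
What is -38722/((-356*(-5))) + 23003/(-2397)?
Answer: -66880987/2133330 ≈ -31.351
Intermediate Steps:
-38722/((-356*(-5))) + 23003/(-2397) = -38722/((-356*(-5))) + 23003*(-1/2397) = -38722/1780 - 23003/2397 = -38722*1/1780 - 23003/2397 = -19361/890 - 23003/2397 = -66880987/2133330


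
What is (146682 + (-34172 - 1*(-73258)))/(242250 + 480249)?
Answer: 185768/722499 ≈ 0.25712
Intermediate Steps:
(146682 + (-34172 - 1*(-73258)))/(242250 + 480249) = (146682 + (-34172 + 73258))/722499 = (146682 + 39086)*(1/722499) = 185768*(1/722499) = 185768/722499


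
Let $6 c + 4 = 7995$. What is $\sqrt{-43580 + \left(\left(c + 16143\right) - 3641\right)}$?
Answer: $\frac{i \sqrt{1070862}}{6} \approx 172.47 i$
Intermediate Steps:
$c = \frac{7991}{6}$ ($c = - \frac{2}{3} + \frac{1}{6} \cdot 7995 = - \frac{2}{3} + \frac{2665}{2} = \frac{7991}{6} \approx 1331.8$)
$\sqrt{-43580 + \left(\left(c + 16143\right) - 3641\right)} = \sqrt{-43580 + \left(\left(\frac{7991}{6} + 16143\right) - 3641\right)} = \sqrt{-43580 + \left(\frac{104849}{6} - 3641\right)} = \sqrt{-43580 + \frac{83003}{6}} = \sqrt{- \frac{178477}{6}} = \frac{i \sqrt{1070862}}{6}$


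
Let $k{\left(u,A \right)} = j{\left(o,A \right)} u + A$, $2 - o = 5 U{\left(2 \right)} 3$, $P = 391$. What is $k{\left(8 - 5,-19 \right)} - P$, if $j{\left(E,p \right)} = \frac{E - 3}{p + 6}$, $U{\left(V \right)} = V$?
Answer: $- \frac{5237}{13} \approx -402.85$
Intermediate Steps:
$o = -28$ ($o = 2 - 5 \cdot 2 \cdot 3 = 2 - 10 \cdot 3 = 2 - 30 = -28$)
$j{\left(E,p \right)} = \frac{-3 + E}{6 + p}$
$k{\left(u,A \right)} = A - \frac{31 u}{6 + A}$ ($k{\left(u,A \right)} = \frac{-3 - 28}{6 + A} u + A = \frac{1}{6 + A} \left(-31\right) u + A = - \frac{31}{6 + A} u + A = - \frac{31 u}{6 + A} + A = A - \frac{31 u}{6 + A}$)
$k{\left(8 - 5,-19 \right)} - P = \frac{- 31 \left(8 - 5\right) - 19 \left(6 - 19\right)}{6 - 19} - 391 = \frac{\left(-31\right) 3 - -247}{-13} - 391 = - \frac{-93 + 247}{13} - 391 = \left(- \frac{1}{13}\right) 154 - 391 = - \frac{154}{13} - 391 = - \frac{5237}{13}$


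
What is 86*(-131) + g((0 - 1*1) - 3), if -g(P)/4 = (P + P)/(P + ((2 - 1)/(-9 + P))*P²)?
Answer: -191626/17 ≈ -11272.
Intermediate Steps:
g(P) = -8*P/(P + P²/(-9 + P)) (g(P) = -4*(P + P)/(P + ((2 - 1)/(-9 + P))*P²) = -4*2*P/(P + (1/(-9 + P))*P²) = -4*2*P/(P + P²/(-9 + P)) = -8*P/(P + P²/(-9 + P)))
86*(-131) + g((0 - 1*1) - 3) = 86*(-131) + 8*(9 - ((0 - 1*1) - 3))/(-9 + 2*((0 - 1*1) - 3)) = -11266 + 8*(9 - ((0 - 1) - 3))/(-9 + 2*((0 - 1) - 3)) = -11266 + 8*(9 - (-1 - 3))/(-9 + 2*(-1 - 3)) = -11266 + 8*(9 - 1*(-4))/(-9 + 2*(-4)) = -11266 + 8*(9 + 4)/(-9 - 8) = -11266 + 8*13/(-17) = -11266 + 8*(-1/17)*13 = -11266 - 104/17 = -191626/17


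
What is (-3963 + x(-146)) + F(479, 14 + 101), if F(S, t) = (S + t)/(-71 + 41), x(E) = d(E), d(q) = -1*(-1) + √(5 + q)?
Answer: -19909/5 + I*√141 ≈ -3981.8 + 11.874*I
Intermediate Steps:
d(q) = 1 + √(5 + q)
x(E) = 1 + √(5 + E)
F(S, t) = -S/30 - t/30 (F(S, t) = (S + t)/(-30) = (S + t)*(-1/30) = -S/30 - t/30)
(-3963 + x(-146)) + F(479, 14 + 101) = (-3963 + (1 + √(5 - 146))) + (-1/30*479 - (14 + 101)/30) = (-3963 + (1 + √(-141))) + (-479/30 - 1/30*115) = (-3963 + (1 + I*√141)) + (-479/30 - 23/6) = (-3962 + I*√141) - 99/5 = -19909/5 + I*√141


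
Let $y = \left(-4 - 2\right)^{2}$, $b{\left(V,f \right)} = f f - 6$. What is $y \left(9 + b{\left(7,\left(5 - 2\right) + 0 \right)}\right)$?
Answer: $432$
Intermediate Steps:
$b{\left(V,f \right)} = -6 + f^{2}$ ($b{\left(V,f \right)} = f^{2} - 6 = -6 + f^{2}$)
$y = 36$ ($y = \left(-6\right)^{2} = 36$)
$y \left(9 + b{\left(7,\left(5 - 2\right) + 0 \right)}\right) = 36 \left(9 - \left(6 - \left(\left(5 - 2\right) + 0\right)^{2}\right)\right) = 36 \left(9 - \left(6 - \left(3 + 0\right)^{2}\right)\right) = 36 \left(9 - \left(6 - 3^{2}\right)\right) = 36 \left(9 + \left(-6 + 9\right)\right) = 36 \left(9 + 3\right) = 36 \cdot 12 = 432$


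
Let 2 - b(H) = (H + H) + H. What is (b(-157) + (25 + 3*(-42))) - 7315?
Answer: -6943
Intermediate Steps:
b(H) = 2 - 3*H (b(H) = 2 - ((H + H) + H) = 2 - (2*H + H) = 2 - 3*H)
(b(-157) + (25 + 3*(-42))) - 7315 = ((2 - 3*(-157)) + (25 + 3*(-42))) - 7315 = ((2 + 471) + (25 - 126)) - 7315 = (473 - 101) - 7315 = 372 - 7315 = -6943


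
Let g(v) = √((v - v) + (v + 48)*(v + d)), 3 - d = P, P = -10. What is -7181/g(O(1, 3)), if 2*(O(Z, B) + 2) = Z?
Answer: -14362*√2139/2139 ≈ -310.53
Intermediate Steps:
O(Z, B) = -2 + Z/2
d = 13 (d = 3 - 1*(-10) = 3 + 10 = 13)
g(v) = √((13 + v)*(48 + v)) (g(v) = √((v - v) + (v + 48)*(v + 13)) = √(0 + (48 + v)*(13 + v)) = √(0 + (13 + v)*(48 + v)) = √((13 + v)*(48 + v)))
-7181/g(O(1, 3)) = -7181/√(624 + (-2 + (½)*1)² + 61*(-2 + (½)*1)) = -7181/√(624 + (-2 + ½)² + 61*(-2 + ½)) = -7181/√(624 + (-3/2)² + 61*(-3/2)) = -7181/√(624 + 9/4 - 183/2) = -7181*2*√2139/2139 = -14362*√2139/2139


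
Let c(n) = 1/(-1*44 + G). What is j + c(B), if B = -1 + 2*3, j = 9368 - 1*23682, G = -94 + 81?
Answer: -815899/57 ≈ -14314.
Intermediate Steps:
G = -13
j = -14314 (j = 9368 - 23682 = -14314)
B = 5 (B = -1 + 6 = 5)
c(n) = -1/57 (c(n) = 1/(-1*44 - 13) = 1/(-44 - 13) = 1/(-57) = -1/57)
j + c(B) = -14314 - 1/57 = -815899/57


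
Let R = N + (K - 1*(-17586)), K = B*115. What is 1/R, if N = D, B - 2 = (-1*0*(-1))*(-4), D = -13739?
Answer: 1/4077 ≈ 0.00024528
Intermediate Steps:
B = 2 (B = 2 + (-1*0*(-1))*(-4) = 2 + (0*(-1))*(-4) = 2 + 0*(-4) = 2 + 0 = 2)
K = 230 (K = 2*115 = 230)
N = -13739
R = 4077 (R = -13739 + (230 - 1*(-17586)) = -13739 + (230 + 17586) = -13739 + 17816 = 4077)
1/R = 1/4077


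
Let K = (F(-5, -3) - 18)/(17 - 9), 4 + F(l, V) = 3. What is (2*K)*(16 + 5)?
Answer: -399/4 ≈ -99.750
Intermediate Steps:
F(l, V) = -1 (F(l, V) = -4 + 3 = -1)
K = -19/8 (K = (-1 - 18)/(17 - 9) = -19/8 ≈ -2.3750)
(2*K)*(16 + 5) = (2*(-19/8))*(16 + 5) = -19/4*21 = -399/4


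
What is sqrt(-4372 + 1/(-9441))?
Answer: 13*I*sqrt(256204613)/3147 ≈ 66.121*I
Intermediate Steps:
sqrt(-4372 + 1/(-9441)) = sqrt(-4372 - 1/9441) = sqrt(-41276053/9441) = 13*I*sqrt(256204613)/3147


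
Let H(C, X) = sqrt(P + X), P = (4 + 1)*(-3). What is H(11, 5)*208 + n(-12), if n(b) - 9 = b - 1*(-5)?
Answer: 2 + 208*I*sqrt(10) ≈ 2.0 + 657.75*I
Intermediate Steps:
P = -15 (P = 5*(-3) = -15)
H(C, X) = sqrt(-15 + X)
n(b) = 14 + b (n(b) = 9 + (b - 1*(-5)) = 9 + (b + 5) = 9 + (5 + b) = 14 + b)
H(11, 5)*208 + n(-12) = sqrt(-15 + 5)*208 + (14 - 12) = sqrt(-10)*208 + 2 = (I*sqrt(10))*208 + 2 = 208*I*sqrt(10) + 2 = 2 + 208*I*sqrt(10)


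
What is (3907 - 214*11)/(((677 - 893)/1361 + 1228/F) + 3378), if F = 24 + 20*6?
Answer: 76090788/165918539 ≈ 0.45860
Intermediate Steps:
F = 144 (F = 24 + 120 = 144)
(3907 - 214*11)/(((677 - 893)/1361 + 1228/F) + 3378) = (3907 - 214*11)/(((677 - 893)/1361 + 1228/144) + 3378) = (3907 - 2354)/((-216*1/1361 + 1228*(1/144)) + 3378) = 1553/((-216/1361 + 307/36) + 3378) = 1553/(410051/48996 + 3378) = 1553/(165918539/48996) = 1553*(48996/165918539) = 76090788/165918539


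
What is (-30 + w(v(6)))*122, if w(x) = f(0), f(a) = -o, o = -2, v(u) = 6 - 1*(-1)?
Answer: -3416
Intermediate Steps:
v(u) = 7 (v(u) = 6 + 1 = 7)
f(a) = 2 (f(a) = -1*(-2) = 2)
w(x) = 2
(-30 + w(v(6)))*122 = (-30 + 2)*122 = -28*122 = -3416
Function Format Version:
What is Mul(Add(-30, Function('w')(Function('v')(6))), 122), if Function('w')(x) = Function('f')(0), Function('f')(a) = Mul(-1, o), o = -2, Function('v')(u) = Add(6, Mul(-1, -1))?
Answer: -3416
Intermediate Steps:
Function('v')(u) = 7 (Function('v')(u) = Add(6, 1) = 7)
Function('f')(a) = 2 (Function('f')(a) = Mul(-1, -2) = 2)
Function('w')(x) = 2
Mul(Add(-30, Function('w')(Function('v')(6))), 122) = Mul(Add(-30, 2), 122) = Mul(-28, 122) = -3416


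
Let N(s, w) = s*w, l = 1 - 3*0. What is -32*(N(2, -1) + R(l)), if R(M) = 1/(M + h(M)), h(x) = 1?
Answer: 48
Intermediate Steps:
l = 1 (l = 1 + 0 = 1)
R(M) = 1/(1 + M) (R(M) = 1/(M + 1) = 1/(1 + M))
-32*(N(2, -1) + R(l)) = -32*(2*(-1) + 1/(1 + 1)) = -32*(-2 + 1/2) = -32*(-2 + ½) = -32*(-3/2) = 48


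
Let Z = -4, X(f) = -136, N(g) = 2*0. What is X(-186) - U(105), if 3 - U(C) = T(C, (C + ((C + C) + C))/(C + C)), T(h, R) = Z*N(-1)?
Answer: -139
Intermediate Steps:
N(g) = 0
T(h, R) = 0 (T(h, R) = -4*0 = 0)
U(C) = 3 (U(C) = 3 - 1*0 = 3 + 0 = 3)
X(-186) - U(105) = -136 - 1*3 = -136 - 3 = -139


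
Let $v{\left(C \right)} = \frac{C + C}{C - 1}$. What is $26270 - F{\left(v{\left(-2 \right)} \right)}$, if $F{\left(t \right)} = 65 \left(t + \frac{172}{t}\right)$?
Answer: $\frac{53395}{3} \approx 17798.0$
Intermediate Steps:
$v{\left(C \right)} = \frac{2 C}{-1 + C}$
$F{\left(t \right)} = 65 t + \frac{11180}{t}$
$26270 - F{\left(v{\left(-2 \right)} \right)} = 26270 - \left(65 \cdot 2 \left(-2\right) \frac{1}{-1 - 2} + \frac{11180}{2 \left(-2\right) \frac{1}{-1 - 2}}\right) = 26270 - \left(65 \cdot 2 \left(-2\right) \frac{1}{-3} + \frac{11180}{2 \left(-2\right) \frac{1}{-3}}\right) = 26270 - \left(65 \cdot 2 \left(-2\right) \left(- \frac{1}{3}\right) + \frac{11180}{2 \left(-2\right) \left(- \frac{1}{3}\right)}\right) = 26270 - \left(65 \cdot \frac{4}{3} + \frac{11180}{\frac{4}{3}}\right) = 26270 - \left(\frac{260}{3} + 11180 \cdot \frac{3}{4}\right) = 26270 - \left(\frac{260}{3} + 8385\right) = 26270 - \frac{25415}{3} = \frac{53395}{3}$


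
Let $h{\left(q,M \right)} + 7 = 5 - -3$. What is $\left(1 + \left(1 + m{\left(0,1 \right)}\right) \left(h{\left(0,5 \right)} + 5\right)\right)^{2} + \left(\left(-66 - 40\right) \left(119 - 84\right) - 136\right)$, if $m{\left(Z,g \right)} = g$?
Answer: $-3677$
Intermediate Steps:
$h{\left(q,M \right)} = 1$ ($h{\left(q,M \right)} = -7 + \left(5 - -3\right) = -7 + \left(5 + 3\right) = -7 + 8 = 1$)
$\left(1 + \left(1 + m{\left(0,1 \right)}\right) \left(h{\left(0,5 \right)} + 5\right)\right)^{2} + \left(\left(-66 - 40\right) \left(119 - 84\right) - 136\right) = \left(1 + \left(1 + 1\right) \left(1 + 5\right)\right)^{2} + \left(\left(-66 - 40\right) \left(119 - 84\right) - 136\right) = \left(1 + 2 \cdot 6\right)^{2} - 3846 = \left(1 + 12\right)^{2} - 3846 = 13^{2} - 3846 = 169 - 3846 = -3677$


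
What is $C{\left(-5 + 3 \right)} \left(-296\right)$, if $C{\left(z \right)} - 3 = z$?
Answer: $-296$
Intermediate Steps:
$C{\left(z \right)} = 3 + z$
$C{\left(-5 + 3 \right)} \left(-296\right) = \left(3 + \left(-5 + 3\right)\right) \left(-296\right) = \left(3 - 2\right) \left(-296\right) = 1 \left(-296\right) = -296$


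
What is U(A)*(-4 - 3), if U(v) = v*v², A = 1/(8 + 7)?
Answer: -7/3375 ≈ -0.0020741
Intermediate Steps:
A = 1/15 ≈ 0.066667
U(v) = v³
U(A)*(-4 - 3) = (1/15)³*(-4 - 3) = (1/3375)*(-7) = -7/3375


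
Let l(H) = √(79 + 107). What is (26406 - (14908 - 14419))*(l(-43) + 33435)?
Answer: 866534895 + 25917*√186 ≈ 8.6689e+8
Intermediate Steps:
l(H) = √186
(26406 - (14908 - 14419))*(l(-43) + 33435) = (26406 - (14908 - 14419))*(√186 + 33435) = (26406 - 1*489)*(33435 + √186) = (26406 - 489)*(33435 + √186) = 25917*(33435 + √186) = 866534895 + 25917*√186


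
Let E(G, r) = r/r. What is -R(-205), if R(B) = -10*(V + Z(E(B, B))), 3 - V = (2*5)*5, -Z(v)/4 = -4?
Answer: -310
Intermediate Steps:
E(G, r) = 1
Z(v) = 16 (Z(v) = -4*(-4) = 16)
V = -47 (V = 3 - 2*5*5 = 3 - 10*5 = 3 - 1*50 = 3 - 50 = -47)
R(B) = 310 (R(B) = -10*(-47 + 16) = -10*(-31) = 310)
-R(-205) = -1*310 = -310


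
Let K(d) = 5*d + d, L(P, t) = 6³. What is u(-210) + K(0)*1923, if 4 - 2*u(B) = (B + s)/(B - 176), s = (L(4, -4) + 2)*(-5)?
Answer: 61/193 ≈ 0.31606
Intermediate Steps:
L(P, t) = 216
s = -1090 (s = (216 + 2)*(-5) = 218*(-5) = -1090)
u(B) = 2 - (-1090 + B)/(2*(-176 + B)) (u(B) = 2 - (B - 1090)/(2*(B - 176)) = 2 - (-1090 + B)/(2*(-176 + B)))
K(d) = 6*d
u(-210) + K(0)*1923 = (386 + 3*(-210))/(2*(-176 - 210)) + (6*0)*1923 = (½)*(386 - 630)/(-386) + 0*1923 = (½)*(-1/386)*(-244) + 0 = 61/193 + 0 = 61/193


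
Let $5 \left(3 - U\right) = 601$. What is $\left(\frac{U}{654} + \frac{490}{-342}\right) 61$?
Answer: $- \frac{9163786}{93195} \approx -98.329$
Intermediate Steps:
$U = - \frac{586}{5}$ ($U = 3 - \frac{601}{5} = - \frac{586}{5} \approx -117.2$)
$\left(\frac{U}{654} + \frac{490}{-342}\right) 61 = \left(- \frac{586}{5 \cdot 654} + \frac{490}{-342}\right) 61 = \left(\left(- \frac{586}{5}\right) \frac{1}{654} + 490 \left(- \frac{1}{342}\right)\right) 61 = \left(- \frac{293}{1635} - \frac{245}{171}\right) 61 = \left(- \frac{150226}{93195}\right) 61 = - \frac{9163786}{93195}$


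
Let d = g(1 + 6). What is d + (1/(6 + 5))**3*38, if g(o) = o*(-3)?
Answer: -27913/1331 ≈ -20.971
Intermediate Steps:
g(o) = -3*o
d = -21 (d = -3*(1 + 6) = -3*7 = -21)
d + (1/(6 + 5))**3*38 = -21 + (1/(6 + 5))**3*38 = -21 + (1/11)**3*38 = -21 + (1/1331)*38 = -21 + 38/1331 = -27913/1331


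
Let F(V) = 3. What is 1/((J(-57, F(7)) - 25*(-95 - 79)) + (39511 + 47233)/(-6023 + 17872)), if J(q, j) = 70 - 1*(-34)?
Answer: 11849/52862190 ≈ 0.00022415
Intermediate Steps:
J(q, j) = 104 (J(q, j) = 70 + 34 = 104)
1/((J(-57, F(7)) - 25*(-95 - 79)) + (39511 + 47233)/(-6023 + 17872)) = 1/((104 - 25*(-95 - 79)) + (39511 + 47233)/(-6023 + 17872)) = 1/((104 - 25*(-174)) + 86744/11849) = 1/((104 + 4350) + 86744*(1/11849)) = 1/(4454 + 86744/11849) = 1/(52862190/11849) = 11849/52862190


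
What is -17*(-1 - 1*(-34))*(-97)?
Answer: 54417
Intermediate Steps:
-17*(-1 - 1*(-34))*(-97) = -17*(-1 + 34)*(-97) = -17*33*(-97) = -561*(-97) = 54417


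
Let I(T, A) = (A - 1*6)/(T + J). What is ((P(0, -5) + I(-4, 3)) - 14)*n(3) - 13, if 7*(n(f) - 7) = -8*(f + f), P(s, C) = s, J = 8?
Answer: -423/28 ≈ -15.107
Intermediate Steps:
I(T, A) = (-6 + A)/(8 + T) (I(T, A) = (A - 1*6)/(T + 8) = (A - 6)/(8 + T) = (-6 + A)/(8 + T))
n(f) = 7 - 16*f/7 (n(f) = 7 + (-8*(f + f))/7 = 7 + (-16*f)/7 = 7 - 16*f/7)
((P(0, -5) + I(-4, 3)) - 14)*n(3) - 13 = ((0 + (-6 + 3)/(8 - 4)) - 14)*(7 - 16/7*3) - 13 = ((0 - 3/4) - 14)*(7 - 48/7) - 13 = ((0 + (1/4)*(-3)) - 14)*(1/7) - 13 = ((0 - 3/4) - 14)*(1/7) - 13 = (-3/4 - 14)*(1/7) - 13 = -59/4*1/7 - 13 = -59/28 - 13 = -423/28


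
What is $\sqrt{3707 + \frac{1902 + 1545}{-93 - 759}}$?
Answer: $\frac{\sqrt{74666369}}{142} \approx 60.852$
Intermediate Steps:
$\sqrt{3707 + \frac{1902 + 1545}{-93 - 759}} = \sqrt{3707 + \frac{3447}{-852}} = \sqrt{3707 + 3447 \left(- \frac{1}{852}\right)} = \sqrt{3707 - \frac{1149}{284}} = \sqrt{\frac{1051639}{284}} = \frac{\sqrt{74666369}}{142}$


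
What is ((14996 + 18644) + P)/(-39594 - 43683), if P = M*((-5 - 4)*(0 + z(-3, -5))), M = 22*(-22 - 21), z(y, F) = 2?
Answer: -50668/83277 ≈ -0.60843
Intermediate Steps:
M = -946 (M = 22*(-43) = -946)
P = 17028 (P = -946*(-5 - 4)*(0 + 2) = -(-8514)*2 = -946*(-18) = 17028)
((14996 + 18644) + P)/(-39594 - 43683) = ((14996 + 18644) + 17028)/(-39594 - 43683) = (33640 + 17028)/(-83277) = 50668*(-1/83277) = -50668/83277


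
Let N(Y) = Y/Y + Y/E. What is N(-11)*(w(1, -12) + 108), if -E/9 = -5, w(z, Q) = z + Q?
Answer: 3298/45 ≈ 73.289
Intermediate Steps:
w(z, Q) = Q + z
E = 45 (E = -9*(-5) = 45)
N(Y) = 1 + Y/45 (N(Y) = Y/Y + Y/45 = 1 + Y*(1/45) = 1 + Y/45)
N(-11)*(w(1, -12) + 108) = (1 + (1/45)*(-11))*((-12 + 1) + 108) = (1 - 11/45)*(-11 + 108) = (34/45)*97 = 3298/45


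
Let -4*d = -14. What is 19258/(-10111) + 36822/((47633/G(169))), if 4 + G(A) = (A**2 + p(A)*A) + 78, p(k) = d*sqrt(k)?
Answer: 711734583985/25348277 ≈ 28078.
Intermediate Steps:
d = 7/2 (d = -1/4*(-14) = 7/2 ≈ 3.5000)
p(k) = 7*sqrt(k)/2
G(A) = 74 + A**2 + 7*A**(3/2)/2 (G(A) = -4 + ((A**2 + (7*sqrt(A)/2)*A) + 78) = -4 + ((A**2 + 7*A**(3/2)/2) + 78) = -4 + (78 + A**2 + 7*A**(3/2)/2) = 74 + A**2 + 7*A**(3/2)/2)
19258/(-10111) + 36822/((47633/G(169))) = 19258/(-10111) + 36822/((47633/(74 + 169**2 + 7*169**(3/2)/2))) = 19258*(-1/10111) + 36822/((47633/(74 + 28561 + (7/2)*2197))) = -19258/10111 + 36822/((47633/(74 + 28561 + 15379/2))) = -19258/10111 + 36822/((47633/(72649/2))) = -19258/10111 + 36822/((47633*(2/72649))) = -19258/10111 + 36822/(95266/72649) = -19258/10111 + 36822*(72649/95266) = -19258/10111 + 70396881/2507 = 711734583985/25348277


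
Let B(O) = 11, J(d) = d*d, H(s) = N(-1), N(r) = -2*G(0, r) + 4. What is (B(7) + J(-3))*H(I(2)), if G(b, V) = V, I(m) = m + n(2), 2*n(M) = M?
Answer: 120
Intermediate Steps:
n(M) = M/2
I(m) = 1 + m (I(m) = m + (½)*2 = m + 1 = 1 + m)
N(r) = 4 - 2*r (N(r) = -2*r + 4 = 4 - 2*r)
H(s) = 6 (H(s) = 4 - 2*(-1) = 4 + 2 = 6)
J(d) = d²
(B(7) + J(-3))*H(I(2)) = (11 + (-3)²)*6 = (11 + 9)*6 = 20*6 = 120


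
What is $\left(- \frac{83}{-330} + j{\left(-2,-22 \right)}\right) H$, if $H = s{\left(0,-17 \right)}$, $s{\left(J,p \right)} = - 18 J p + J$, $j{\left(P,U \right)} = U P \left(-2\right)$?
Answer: $0$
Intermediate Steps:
$j{\left(P,U \right)} = - 2 P U$ ($j{\left(P,U \right)} = P U \left(-2\right) = - 2 P U$)
$s{\left(J,p \right)} = J - 18 J p$ ($s{\left(J,p \right)} = - 18 J p + J = J - 18 J p$)
$H = 0$ ($H = 0 \left(1 - -306\right) = 0 \left(1 + 306\right) = 0 \cdot 307 = 0$)
$\left(- \frac{83}{-330} + j{\left(-2,-22 \right)}\right) H = \left(- \frac{83}{-330} - \left(-4\right) \left(-22\right)\right) 0 = \left(\left(-83\right) \left(- \frac{1}{330}\right) - 88\right) 0 = \left(\frac{83}{330} - 88\right) 0 = \left(- \frac{28957}{330}\right) 0 = 0$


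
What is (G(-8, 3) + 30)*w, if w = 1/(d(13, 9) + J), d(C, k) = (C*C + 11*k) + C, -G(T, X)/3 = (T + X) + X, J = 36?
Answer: 36/317 ≈ 0.11356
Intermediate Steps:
G(T, X) = -6*X - 3*T (G(T, X) = -3*((T + X) + X) = -3*(T + 2*X) = -6*X - 3*T)
d(C, k) = C + C² + 11*k (d(C, k) = (C² + 11*k) + C = C + C² + 11*k)
w = 1/317 (w = 1/((13 + 13² + 11*9) + 36) = 1/((13 + 169 + 99) + 36) = 1/(281 + 36) = 1/317 ≈ 0.0031546)
(G(-8, 3) + 30)*w = ((-6*3 - 3*(-8)) + 30)*(1/317) = ((-18 + 24) + 30)*(1/317) = (6 + 30)*(1/317) = 36*(1/317) = 36/317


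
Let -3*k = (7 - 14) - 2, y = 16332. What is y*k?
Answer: 48996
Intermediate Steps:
k = 3 (k = -((7 - 14) - 2)/3 = -(-7 - 2)/3 = -1/3*(-9) = 3)
y*k = 16332*3 = 48996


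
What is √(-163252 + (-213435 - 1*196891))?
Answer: I*√573578 ≈ 757.35*I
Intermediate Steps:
√(-163252 + (-213435 - 1*196891)) = √(-163252 + (-213435 - 196891)) = √(-163252 - 410326) = √(-573578) = I*√573578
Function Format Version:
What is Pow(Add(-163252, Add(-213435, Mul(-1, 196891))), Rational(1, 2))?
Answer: Mul(I, Pow(573578, Rational(1, 2))) ≈ Mul(757.35, I)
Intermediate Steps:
Pow(Add(-163252, Add(-213435, Mul(-1, 196891))), Rational(1, 2)) = Pow(Add(-163252, Add(-213435, -196891)), Rational(1, 2)) = Pow(Add(-163252, -410326), Rational(1, 2)) = Pow(-573578, Rational(1, 2)) = Mul(I, Pow(573578, Rational(1, 2)))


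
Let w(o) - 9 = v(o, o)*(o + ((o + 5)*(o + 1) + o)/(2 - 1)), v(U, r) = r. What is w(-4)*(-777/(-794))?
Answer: 41181/794 ≈ 51.865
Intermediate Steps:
w(o) = 9 + o*(2*o + (1 + o)*(5 + o)) (w(o) = 9 + o*(o + ((o + 5)*(o + 1) + o)/(2 - 1)) = 9 + o*(o + ((5 + o)*(1 + o) + o)/1) = 9 + o*(o + ((1 + o)*(5 + o) + o)*1) = 9 + o*(o + (o + (1 + o)*(5 + o))*1) = 9 + o*(o + (o + (1 + o)*(5 + o))) = 9 + o*(2*o + (1 + o)*(5 + o)))
w(-4)*(-777/(-794)) = (9 + (-4)**3 + 5*(-4) + 8*(-4)**2)*(-777/(-794)) = (9 - 64 - 20 + 8*16)*(-777*(-1/794)) = (9 - 64 - 20 + 128)*(777/794) = 53*(777/794) = 41181/794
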